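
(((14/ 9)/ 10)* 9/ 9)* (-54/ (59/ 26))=-1092/ 295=-3.70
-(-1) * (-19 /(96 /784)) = -155.17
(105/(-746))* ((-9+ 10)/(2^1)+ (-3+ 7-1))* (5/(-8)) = 3675/11936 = 0.31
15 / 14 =1.07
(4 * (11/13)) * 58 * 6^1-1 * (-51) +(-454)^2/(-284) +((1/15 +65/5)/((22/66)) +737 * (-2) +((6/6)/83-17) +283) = -254993961/383045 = -665.70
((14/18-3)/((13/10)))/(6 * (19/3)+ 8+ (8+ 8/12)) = -50/1599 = -0.03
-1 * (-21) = 21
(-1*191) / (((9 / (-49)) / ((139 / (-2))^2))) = 180825239 / 36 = 5022923.31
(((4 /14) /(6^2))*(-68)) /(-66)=17 /2079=0.01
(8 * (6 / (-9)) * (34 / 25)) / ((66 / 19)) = -5168 / 2475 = -2.09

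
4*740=2960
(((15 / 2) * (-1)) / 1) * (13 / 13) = -15 / 2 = -7.50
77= 77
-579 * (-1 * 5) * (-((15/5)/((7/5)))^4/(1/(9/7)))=-1319034375/16807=-78481.25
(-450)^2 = 202500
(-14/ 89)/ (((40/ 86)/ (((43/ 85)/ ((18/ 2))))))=-12943/ 680850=-0.02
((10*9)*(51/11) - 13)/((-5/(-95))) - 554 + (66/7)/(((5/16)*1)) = 2755581/385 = 7157.35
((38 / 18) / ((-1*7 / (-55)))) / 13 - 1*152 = -123443 / 819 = -150.72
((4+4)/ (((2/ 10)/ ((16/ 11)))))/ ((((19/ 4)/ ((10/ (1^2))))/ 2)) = 51200/ 209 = 244.98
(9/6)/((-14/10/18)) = -135/7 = -19.29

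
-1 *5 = -5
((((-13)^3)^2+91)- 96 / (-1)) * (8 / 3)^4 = 244091056.99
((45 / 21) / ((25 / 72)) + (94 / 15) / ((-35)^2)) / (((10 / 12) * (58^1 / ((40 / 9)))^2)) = 3631808 / 83448225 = 0.04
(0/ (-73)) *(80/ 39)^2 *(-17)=0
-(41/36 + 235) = -8501/36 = -236.14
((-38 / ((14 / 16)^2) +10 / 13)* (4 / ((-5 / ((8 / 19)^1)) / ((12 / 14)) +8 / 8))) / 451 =5976192 / 177256079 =0.03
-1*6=-6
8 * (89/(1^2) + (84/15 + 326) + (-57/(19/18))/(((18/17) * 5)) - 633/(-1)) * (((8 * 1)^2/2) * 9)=12019968/5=2403993.60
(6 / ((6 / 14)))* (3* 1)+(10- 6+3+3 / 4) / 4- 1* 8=575 / 16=35.94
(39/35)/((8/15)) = 117/56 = 2.09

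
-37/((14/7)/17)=-314.50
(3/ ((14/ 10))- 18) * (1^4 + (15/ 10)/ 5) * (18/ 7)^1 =-12987/ 245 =-53.01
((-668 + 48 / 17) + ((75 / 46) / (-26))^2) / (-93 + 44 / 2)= 16175048503 / 1726512112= 9.37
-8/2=-4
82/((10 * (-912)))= -41/4560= -0.01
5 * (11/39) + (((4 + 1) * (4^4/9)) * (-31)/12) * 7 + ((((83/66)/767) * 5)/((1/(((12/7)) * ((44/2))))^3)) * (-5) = -33877200925/7103187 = -4769.30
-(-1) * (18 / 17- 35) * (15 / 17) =-8655 / 289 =-29.95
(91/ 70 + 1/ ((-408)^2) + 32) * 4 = 133.20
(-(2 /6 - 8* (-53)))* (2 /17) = -2546 /51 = -49.92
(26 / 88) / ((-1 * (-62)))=13 / 2728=0.00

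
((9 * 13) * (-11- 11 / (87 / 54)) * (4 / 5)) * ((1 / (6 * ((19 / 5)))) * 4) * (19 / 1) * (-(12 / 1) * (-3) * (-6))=34841664 / 29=1201436.69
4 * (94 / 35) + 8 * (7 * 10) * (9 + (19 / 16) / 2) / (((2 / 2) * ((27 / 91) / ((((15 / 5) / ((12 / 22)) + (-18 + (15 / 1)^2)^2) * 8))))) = 5866408226002 / 945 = 6207839392.59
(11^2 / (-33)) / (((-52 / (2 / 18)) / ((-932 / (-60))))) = 2563 / 21060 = 0.12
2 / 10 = 1 / 5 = 0.20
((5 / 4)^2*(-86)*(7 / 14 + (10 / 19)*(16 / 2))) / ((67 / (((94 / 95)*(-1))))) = 1808795 / 193496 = 9.35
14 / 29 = 0.48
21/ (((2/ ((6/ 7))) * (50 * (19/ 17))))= 0.16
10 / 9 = 1.11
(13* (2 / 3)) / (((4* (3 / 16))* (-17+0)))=-0.68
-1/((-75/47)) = 47/75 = 0.63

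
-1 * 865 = -865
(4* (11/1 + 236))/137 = 988/137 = 7.21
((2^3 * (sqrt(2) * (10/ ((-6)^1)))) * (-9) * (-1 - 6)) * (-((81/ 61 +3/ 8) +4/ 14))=101895 * sqrt(2)/ 61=2362.32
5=5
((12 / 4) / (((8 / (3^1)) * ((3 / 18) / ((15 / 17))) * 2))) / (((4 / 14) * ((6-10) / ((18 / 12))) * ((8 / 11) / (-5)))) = 467775 / 17408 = 26.87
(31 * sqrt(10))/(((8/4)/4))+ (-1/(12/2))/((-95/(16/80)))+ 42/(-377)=-119323/1074450+ 62 * sqrt(10)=195.95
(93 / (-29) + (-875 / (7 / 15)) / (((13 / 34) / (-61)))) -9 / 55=6202486362 / 20735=299131.24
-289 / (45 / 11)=-3179 / 45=-70.64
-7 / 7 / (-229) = 1 / 229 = 0.00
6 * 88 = 528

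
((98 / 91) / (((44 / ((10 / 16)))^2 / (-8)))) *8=-175 / 12584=-0.01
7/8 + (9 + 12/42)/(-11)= 19/616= 0.03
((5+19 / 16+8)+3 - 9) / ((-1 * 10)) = -131 / 160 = -0.82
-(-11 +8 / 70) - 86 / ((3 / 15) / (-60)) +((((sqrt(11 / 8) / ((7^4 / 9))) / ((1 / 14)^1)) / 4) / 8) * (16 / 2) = 9 * sqrt(22) / 2744 +903381 / 35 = 25810.90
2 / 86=0.02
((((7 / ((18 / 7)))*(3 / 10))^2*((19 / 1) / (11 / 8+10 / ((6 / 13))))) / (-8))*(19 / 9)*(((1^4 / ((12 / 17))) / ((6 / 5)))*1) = -2104991 / 12286080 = -0.17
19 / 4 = 4.75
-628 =-628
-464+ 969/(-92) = -43657/92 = -474.53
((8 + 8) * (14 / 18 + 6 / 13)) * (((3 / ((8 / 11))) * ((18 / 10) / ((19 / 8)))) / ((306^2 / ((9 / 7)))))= 1276 / 1499043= 0.00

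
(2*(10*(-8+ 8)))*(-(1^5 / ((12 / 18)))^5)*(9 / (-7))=0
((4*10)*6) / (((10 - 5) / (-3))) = -144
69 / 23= 3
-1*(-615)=615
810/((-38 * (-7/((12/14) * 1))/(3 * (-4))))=-29160/931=-31.32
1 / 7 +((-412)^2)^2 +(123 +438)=201691182680 / 7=28813026097.14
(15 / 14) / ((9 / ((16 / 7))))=40 / 147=0.27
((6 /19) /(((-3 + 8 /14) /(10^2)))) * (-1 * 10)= 42000 /323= 130.03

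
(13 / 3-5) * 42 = -28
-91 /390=-7 /30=-0.23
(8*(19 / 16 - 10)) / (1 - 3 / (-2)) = -141 / 5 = -28.20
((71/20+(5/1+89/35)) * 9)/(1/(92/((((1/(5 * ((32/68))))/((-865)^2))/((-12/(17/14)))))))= -46182266683200/289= -159800230737.72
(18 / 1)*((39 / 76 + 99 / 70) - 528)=-12594177 / 1330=-9469.31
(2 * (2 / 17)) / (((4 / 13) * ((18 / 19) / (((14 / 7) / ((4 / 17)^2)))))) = 4199 / 144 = 29.16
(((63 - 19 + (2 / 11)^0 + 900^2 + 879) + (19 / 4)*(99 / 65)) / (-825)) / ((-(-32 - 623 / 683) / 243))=-3888139553361 / 535749500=-7257.38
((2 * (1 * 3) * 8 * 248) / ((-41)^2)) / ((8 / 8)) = 11904 / 1681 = 7.08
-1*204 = -204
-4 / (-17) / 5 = 4 / 85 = 0.05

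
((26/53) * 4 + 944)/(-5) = -50136/265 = -189.19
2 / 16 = 1 / 8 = 0.12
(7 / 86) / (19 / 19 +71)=7 / 6192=0.00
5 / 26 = 0.19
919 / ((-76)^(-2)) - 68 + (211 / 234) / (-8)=9936718061 / 1872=5308075.89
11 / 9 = 1.22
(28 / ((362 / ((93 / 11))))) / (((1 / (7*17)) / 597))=92497986 / 1991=46458.05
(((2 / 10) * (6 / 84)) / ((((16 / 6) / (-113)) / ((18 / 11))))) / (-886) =3051 / 2728880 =0.00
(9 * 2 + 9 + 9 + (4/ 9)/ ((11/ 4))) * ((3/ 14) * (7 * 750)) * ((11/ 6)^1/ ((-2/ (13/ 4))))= -1454375/ 12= -121197.92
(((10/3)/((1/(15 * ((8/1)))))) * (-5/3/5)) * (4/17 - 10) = 66400/51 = 1301.96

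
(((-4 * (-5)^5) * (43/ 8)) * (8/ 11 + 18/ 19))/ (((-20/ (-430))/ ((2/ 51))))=1011171875/ 10659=94865.55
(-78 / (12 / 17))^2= 48841 / 4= 12210.25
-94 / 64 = -47 / 32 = -1.47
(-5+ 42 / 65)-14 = -1193 / 65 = -18.35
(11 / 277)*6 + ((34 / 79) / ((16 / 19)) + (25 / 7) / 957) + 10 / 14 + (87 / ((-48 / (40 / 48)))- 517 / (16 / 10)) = -1515986179907 / 4691014944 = -323.17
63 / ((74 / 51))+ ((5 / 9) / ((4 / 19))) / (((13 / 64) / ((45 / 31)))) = 1857239 / 29822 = 62.28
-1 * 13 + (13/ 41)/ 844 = -449839/ 34604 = -13.00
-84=-84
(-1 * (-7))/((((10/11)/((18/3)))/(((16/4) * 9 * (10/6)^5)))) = 192500/9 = 21388.89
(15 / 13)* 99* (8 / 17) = 53.76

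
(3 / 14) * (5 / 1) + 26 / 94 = 887 / 658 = 1.35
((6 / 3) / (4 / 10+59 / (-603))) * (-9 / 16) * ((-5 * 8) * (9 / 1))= 1221075 / 911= 1340.37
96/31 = 3.10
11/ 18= 0.61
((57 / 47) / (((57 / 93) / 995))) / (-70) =-18507 / 658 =-28.13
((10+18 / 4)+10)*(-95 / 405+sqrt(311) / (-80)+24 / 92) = -4.76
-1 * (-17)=17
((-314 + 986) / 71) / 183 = 224 / 4331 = 0.05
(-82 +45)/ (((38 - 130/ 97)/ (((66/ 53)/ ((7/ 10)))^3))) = -257955786000/ 45396616979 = -5.68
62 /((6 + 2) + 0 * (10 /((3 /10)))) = 31 /4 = 7.75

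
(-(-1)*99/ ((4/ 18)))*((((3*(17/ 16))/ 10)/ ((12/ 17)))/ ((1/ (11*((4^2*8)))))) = 2832489/ 10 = 283248.90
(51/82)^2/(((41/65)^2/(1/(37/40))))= 109892250/104553157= 1.05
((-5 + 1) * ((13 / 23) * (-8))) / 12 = 104 / 69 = 1.51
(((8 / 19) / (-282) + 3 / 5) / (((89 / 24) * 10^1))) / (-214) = -0.00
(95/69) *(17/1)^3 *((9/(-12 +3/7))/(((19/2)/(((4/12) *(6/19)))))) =-58.29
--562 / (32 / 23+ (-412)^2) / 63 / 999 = 6463 / 122857555464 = 0.00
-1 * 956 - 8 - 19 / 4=-968.75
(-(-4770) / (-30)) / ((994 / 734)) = -58353 / 497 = -117.41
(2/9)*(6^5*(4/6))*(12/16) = 864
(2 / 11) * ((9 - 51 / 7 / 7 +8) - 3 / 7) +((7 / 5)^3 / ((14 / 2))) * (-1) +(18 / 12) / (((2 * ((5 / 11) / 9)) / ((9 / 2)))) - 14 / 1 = 29783387 / 539000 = 55.26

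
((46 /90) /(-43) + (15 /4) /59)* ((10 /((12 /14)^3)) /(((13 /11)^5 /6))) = 1303509913321 /610396780968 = 2.14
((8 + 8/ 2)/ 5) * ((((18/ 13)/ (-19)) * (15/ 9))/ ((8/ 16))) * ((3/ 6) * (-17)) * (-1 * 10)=-12240/ 247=-49.55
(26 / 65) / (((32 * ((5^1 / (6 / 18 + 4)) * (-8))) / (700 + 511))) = -15743 / 9600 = -1.64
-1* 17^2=-289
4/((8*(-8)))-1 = -17/16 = -1.06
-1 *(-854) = 854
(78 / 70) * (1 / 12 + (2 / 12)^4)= 1417 / 15120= 0.09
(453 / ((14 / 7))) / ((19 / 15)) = 6795 / 38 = 178.82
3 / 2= 1.50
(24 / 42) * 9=36 / 7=5.14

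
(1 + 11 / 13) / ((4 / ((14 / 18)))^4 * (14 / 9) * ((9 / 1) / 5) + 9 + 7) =5145 / 5503342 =0.00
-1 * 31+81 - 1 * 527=-477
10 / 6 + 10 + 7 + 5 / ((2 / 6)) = 101 / 3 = 33.67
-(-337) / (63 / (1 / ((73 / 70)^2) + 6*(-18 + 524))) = 5453921728 / 335727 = 16245.11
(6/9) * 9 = 6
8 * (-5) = -40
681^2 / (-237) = -1956.80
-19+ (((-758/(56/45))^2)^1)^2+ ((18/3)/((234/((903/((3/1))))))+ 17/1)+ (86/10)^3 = 412459695702214061963/2996448000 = 137649542292.15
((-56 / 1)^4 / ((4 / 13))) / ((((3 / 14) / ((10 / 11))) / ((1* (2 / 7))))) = 1278484480 / 33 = 38741953.94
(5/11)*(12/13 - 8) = -460/143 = -3.22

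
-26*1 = -26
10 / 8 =5 / 4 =1.25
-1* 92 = -92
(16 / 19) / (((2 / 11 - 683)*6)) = -88 / 428127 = -0.00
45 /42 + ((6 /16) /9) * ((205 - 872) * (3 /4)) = -4429 /224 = -19.77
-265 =-265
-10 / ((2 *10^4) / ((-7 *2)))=7 / 1000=0.01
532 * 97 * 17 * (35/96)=319837.29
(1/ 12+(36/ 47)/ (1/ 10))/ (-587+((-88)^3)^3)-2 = -356987614702961568647/ 178493807351480782140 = -2.00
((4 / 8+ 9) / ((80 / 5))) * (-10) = -5.94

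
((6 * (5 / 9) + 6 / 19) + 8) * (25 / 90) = 1660 / 513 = 3.24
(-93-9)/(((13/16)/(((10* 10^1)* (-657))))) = 107222400/13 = 8247876.92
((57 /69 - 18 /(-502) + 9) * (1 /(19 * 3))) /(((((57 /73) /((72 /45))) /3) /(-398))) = -13233051056 /31260795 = -423.31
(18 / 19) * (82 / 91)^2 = 121032 / 157339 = 0.77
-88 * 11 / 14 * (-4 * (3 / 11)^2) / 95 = 144 / 665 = 0.22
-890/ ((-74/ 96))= 1154.59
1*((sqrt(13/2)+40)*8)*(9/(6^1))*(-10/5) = -960 - 12*sqrt(26) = -1021.19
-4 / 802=-2 / 401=-0.00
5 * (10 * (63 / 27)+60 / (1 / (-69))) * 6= -123500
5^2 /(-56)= -25 /56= -0.45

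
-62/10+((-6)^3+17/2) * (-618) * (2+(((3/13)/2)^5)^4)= 25554243963156034337055368547306119/99640744476047045761700986880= 256463.80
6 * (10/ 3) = 20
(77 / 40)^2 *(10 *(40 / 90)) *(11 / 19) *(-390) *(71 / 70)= -8599591 / 2280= -3771.75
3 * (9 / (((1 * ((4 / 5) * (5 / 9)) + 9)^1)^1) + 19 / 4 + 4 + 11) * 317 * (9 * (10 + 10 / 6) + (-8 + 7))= 174046314 / 85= 2047603.69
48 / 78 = 8 / 13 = 0.62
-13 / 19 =-0.68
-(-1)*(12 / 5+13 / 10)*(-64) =-1184 / 5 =-236.80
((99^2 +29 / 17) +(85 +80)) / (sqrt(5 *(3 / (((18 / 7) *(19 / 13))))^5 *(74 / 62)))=2202185196 *sqrt(59494890) / 2369980795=7167.19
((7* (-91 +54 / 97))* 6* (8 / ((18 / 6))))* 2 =-1965152 / 97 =-20259.30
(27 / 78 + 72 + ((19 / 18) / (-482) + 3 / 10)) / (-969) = -40966837 / 546457860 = -0.07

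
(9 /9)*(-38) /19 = -2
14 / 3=4.67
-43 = -43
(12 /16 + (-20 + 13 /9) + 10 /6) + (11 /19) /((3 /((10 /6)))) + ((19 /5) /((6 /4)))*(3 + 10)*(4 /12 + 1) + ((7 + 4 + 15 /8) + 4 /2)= 97969 /2280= 42.97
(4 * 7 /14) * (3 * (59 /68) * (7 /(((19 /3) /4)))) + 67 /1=29075 /323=90.02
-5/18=-0.28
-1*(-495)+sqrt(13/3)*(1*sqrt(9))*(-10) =495-10*sqrt(39) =432.55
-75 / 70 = -1.07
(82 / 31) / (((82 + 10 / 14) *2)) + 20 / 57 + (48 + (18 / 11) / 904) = 48.37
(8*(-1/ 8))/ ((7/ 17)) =-17/ 7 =-2.43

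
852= 852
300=300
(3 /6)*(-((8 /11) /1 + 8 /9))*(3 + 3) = -160 /33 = -4.85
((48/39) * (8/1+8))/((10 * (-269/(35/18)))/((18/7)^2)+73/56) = -129024/1362283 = -0.09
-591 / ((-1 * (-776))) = -591 / 776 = -0.76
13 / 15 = 0.87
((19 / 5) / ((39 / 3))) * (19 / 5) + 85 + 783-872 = -2.89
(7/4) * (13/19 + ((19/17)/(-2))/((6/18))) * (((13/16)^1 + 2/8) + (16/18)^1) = -1260847/372096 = -3.39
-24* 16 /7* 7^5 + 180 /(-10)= -922002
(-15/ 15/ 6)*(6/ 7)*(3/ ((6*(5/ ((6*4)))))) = -12/ 35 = -0.34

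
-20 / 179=-0.11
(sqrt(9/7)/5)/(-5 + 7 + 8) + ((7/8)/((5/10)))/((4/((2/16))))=3 *sqrt(7)/350 + 7/128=0.08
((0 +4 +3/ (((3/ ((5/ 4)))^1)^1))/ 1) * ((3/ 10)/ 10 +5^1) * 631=16663.13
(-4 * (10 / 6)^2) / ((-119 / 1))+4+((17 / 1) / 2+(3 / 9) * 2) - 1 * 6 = 15551 / 2142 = 7.26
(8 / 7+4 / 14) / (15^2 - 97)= 5 / 448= 0.01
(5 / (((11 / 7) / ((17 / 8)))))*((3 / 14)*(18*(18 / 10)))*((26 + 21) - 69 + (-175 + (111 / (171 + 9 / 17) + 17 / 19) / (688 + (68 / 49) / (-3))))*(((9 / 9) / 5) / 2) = -6250917127551 / 6759427840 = -924.77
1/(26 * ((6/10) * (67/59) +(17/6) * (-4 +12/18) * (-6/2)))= 885/667628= 0.00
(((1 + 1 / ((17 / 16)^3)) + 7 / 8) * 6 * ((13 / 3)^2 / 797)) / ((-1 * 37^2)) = -0.00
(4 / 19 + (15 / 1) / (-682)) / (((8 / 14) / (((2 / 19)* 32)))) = 136808 / 123101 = 1.11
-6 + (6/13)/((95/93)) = -6852/1235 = -5.55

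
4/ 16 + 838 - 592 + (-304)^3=-112376871/ 4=-28094217.75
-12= -12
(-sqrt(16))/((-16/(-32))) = -8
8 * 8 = 64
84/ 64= 21/ 16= 1.31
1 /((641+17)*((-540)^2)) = 1 /191872800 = 0.00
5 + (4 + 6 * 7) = 51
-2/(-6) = 1/3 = 0.33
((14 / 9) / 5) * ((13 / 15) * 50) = 364 / 27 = 13.48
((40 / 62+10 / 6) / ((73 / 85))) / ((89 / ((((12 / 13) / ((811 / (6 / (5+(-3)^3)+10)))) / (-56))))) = -1955425 / 327008836154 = -0.00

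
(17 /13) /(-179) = -17 /2327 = -0.01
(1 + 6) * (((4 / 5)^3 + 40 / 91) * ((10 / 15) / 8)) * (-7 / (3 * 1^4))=-6314 / 4875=-1.30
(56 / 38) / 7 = 0.21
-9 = -9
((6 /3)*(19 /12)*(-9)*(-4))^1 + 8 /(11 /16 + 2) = 5030 /43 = 116.98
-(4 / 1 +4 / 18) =-38 / 9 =-4.22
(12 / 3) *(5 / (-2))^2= 25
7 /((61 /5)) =35 /61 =0.57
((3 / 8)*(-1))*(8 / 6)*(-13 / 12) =13 / 24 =0.54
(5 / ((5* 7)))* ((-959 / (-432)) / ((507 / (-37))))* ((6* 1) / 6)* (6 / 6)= -5069 / 219024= -0.02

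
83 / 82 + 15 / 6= 144 / 41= 3.51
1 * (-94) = -94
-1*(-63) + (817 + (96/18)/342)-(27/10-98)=5003369/5130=975.32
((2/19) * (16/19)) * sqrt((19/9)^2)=32/171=0.19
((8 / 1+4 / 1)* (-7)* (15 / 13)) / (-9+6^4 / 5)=-700 / 1807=-0.39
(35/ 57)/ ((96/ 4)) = 35/ 1368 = 0.03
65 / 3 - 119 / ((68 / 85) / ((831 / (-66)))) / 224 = 253675 / 8448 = 30.03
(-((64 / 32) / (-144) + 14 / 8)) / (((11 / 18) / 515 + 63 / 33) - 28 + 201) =-708125 / 71342404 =-0.01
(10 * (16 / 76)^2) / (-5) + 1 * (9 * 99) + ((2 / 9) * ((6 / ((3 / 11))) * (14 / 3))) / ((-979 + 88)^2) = 626712271139 / 703450737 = 890.91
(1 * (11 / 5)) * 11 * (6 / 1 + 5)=1331 / 5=266.20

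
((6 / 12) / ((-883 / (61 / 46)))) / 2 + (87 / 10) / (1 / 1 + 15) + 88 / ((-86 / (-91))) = 13086681269 / 139725920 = 93.66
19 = 19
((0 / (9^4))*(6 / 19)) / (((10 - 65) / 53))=0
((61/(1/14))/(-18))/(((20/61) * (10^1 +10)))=-26047/3600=-7.24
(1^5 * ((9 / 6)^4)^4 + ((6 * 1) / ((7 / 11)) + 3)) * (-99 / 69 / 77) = -40047219 / 3211264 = -12.47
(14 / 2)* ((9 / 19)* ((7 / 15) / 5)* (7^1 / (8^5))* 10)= 1029 / 1556480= 0.00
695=695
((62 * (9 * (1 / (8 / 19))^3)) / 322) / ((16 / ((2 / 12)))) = 637887 / 2637824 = 0.24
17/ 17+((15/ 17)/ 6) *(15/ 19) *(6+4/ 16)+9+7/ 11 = 322953/ 28424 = 11.36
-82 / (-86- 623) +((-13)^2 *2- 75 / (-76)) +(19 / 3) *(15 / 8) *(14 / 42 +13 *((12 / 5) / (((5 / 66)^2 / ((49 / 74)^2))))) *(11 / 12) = 3490688920239103 / 132780952800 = 26289.08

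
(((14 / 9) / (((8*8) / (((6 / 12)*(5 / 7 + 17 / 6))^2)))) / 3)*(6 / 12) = 22201 / 1741824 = 0.01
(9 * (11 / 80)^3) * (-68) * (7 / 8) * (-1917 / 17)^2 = -308150467317 / 17408000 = -17701.66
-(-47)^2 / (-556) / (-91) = -2209 / 50596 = -0.04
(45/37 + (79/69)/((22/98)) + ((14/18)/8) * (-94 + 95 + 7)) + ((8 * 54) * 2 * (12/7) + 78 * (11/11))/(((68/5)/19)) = 2577540677/1179486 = 2185.31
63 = 63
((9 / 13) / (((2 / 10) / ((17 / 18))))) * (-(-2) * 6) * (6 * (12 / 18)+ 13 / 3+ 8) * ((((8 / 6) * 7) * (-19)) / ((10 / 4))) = -1772624 / 39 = -45451.90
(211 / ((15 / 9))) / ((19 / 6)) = 3798 / 95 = 39.98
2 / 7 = 0.29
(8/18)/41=4/369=0.01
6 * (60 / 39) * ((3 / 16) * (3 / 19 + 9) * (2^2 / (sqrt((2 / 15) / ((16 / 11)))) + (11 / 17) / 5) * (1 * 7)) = 60291 / 4199 + 219240 * sqrt(330) / 2717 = 1480.20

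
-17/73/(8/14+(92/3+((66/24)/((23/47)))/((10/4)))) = -82110/11806801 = -0.01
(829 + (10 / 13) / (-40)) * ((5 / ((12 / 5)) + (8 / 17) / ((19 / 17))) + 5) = 24585359 / 3952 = 6220.99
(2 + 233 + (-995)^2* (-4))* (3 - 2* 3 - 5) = 31678920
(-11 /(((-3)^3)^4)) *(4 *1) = -44 /531441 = -0.00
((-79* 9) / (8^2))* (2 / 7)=-3.17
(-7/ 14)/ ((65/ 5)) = -1/ 26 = -0.04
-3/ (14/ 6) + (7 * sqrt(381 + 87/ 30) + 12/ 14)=-3/ 7 + 7 * sqrt(38390)/ 10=136.72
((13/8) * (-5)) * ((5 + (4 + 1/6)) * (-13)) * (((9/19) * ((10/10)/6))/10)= 9295/1216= 7.64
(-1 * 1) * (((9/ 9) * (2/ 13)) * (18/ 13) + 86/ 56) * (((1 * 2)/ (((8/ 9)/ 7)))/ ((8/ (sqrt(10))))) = -74475 * sqrt(10)/ 21632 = -10.89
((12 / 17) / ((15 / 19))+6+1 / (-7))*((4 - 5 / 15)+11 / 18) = 28.88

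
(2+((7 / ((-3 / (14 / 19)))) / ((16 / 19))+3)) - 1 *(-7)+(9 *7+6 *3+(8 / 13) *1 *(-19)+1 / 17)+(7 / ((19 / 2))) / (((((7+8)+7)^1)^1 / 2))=88008707 / 1108536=79.39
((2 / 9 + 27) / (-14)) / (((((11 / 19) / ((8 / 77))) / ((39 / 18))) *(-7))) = 2470 / 22869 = 0.11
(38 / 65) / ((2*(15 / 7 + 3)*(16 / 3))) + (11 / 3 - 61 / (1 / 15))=-11373307 / 12480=-911.32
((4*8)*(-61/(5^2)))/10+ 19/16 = -13241/2000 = -6.62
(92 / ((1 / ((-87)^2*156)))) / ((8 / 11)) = 149366646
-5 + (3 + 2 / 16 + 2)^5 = 115692361 / 32768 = 3530.65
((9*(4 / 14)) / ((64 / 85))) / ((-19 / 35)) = -3825 / 608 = -6.29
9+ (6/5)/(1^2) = 51/5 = 10.20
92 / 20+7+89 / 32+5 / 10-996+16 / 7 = -1096293 / 1120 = -978.83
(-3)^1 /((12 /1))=-1 /4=-0.25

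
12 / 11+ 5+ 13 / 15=6.96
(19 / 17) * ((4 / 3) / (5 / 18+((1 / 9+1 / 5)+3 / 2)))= 570 / 799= 0.71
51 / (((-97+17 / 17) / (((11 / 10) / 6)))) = -187 / 1920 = -0.10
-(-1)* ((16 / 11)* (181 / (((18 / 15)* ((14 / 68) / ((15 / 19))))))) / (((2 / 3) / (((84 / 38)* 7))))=77540400 / 3971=19526.67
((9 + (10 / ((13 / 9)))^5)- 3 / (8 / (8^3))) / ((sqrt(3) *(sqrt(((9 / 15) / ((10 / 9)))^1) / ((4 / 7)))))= 5559003220 *sqrt(2) / 1113879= 7057.87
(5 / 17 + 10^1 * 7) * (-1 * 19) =-22705 / 17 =-1335.59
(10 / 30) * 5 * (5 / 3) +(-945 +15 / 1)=-8345 / 9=-927.22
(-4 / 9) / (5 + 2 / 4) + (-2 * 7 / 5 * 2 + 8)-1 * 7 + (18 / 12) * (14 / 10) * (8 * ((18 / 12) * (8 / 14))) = 4811 / 495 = 9.72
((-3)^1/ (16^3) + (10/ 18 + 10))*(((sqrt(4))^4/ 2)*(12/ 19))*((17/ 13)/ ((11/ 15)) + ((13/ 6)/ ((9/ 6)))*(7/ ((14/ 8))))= 3786263983/ 9389952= 403.23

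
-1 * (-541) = 541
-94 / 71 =-1.32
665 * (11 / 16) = 7315 / 16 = 457.19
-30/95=-6/19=-0.32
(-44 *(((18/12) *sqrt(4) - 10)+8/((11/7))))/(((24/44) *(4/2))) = 77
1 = 1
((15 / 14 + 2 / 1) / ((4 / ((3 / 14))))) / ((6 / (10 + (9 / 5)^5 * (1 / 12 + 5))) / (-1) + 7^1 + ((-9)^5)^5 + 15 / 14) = -171010527 / 746125587245114792655348396472744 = -0.00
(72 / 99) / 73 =8 / 803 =0.01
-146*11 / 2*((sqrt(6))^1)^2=-4818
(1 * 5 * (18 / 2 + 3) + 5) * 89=5785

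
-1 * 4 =-4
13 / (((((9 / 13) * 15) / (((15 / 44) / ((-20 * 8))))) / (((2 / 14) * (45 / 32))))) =-169 / 315392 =-0.00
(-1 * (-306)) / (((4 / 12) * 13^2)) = 918 / 169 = 5.43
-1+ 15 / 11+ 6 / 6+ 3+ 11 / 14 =793 / 154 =5.15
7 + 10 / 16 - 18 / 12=49 / 8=6.12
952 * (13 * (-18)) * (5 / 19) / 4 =-278460 / 19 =-14655.79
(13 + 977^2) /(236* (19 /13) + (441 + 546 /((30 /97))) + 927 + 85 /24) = 1489085520 /5431709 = 274.15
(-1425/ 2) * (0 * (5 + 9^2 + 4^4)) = 0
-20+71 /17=-269 /17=-15.82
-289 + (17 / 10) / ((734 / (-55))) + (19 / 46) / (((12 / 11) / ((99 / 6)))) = -282.88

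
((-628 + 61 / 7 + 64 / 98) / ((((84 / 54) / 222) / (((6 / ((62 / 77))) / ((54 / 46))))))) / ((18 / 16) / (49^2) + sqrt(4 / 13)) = 39043104956856 / 45749428093 - 12819486495919488*sqrt(13) / 45749428093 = -1009461.20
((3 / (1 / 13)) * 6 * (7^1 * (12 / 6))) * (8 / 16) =1638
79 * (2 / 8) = 19.75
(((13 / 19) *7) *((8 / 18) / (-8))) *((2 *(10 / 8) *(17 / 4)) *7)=-54145 / 2736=-19.79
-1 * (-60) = 60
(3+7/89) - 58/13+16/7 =7312/8099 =0.90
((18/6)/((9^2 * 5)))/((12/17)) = 17/1620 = 0.01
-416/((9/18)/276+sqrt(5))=229632/1523519 - 126756864 * sqrt(5)/1523519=-185.89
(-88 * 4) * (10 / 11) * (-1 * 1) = 320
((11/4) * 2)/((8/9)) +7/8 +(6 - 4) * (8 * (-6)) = -1423/16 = -88.94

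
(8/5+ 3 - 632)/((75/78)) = -81562/125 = -652.50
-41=-41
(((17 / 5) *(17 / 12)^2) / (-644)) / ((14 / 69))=-4913 / 94080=-0.05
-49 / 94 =-0.52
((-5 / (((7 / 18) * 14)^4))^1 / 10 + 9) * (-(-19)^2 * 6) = -112371925131 / 5764801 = -19492.77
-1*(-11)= 11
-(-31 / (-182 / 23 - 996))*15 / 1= -0.46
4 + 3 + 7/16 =119/16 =7.44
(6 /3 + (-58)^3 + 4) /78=-97553 /39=-2501.36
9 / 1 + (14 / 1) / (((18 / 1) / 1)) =88 / 9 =9.78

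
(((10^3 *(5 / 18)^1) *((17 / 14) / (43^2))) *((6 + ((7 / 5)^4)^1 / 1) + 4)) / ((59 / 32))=9412288 / 6872733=1.37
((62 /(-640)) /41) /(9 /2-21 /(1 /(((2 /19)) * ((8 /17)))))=-0.00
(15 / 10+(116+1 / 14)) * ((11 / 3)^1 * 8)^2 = 6373312 / 63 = 101163.68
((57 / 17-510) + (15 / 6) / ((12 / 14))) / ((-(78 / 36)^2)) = 308283 / 2873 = 107.30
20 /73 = 0.27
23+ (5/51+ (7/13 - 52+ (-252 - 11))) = -193174/663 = -291.36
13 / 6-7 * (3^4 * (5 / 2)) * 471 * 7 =-4673495.33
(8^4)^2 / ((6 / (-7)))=-58720256 / 3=-19573418.67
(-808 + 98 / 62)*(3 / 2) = -74997 / 62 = -1209.63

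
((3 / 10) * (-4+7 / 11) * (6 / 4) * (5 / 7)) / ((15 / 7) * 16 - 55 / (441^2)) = -9251739 / 293386060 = -0.03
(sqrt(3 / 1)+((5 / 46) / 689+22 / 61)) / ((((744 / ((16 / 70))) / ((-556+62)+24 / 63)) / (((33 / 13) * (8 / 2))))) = -456104 * sqrt(3) / 296205 - 159082917796 / 286331598735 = -3.22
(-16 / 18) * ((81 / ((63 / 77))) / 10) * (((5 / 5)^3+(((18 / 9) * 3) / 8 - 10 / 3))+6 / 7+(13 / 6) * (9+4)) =-241.48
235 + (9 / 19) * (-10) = 4375 / 19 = 230.26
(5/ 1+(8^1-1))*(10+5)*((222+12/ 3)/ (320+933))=40680/ 1253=32.47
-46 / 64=-23 / 32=-0.72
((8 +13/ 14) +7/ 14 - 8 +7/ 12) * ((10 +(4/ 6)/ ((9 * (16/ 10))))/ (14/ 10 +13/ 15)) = 130975/ 14688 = 8.92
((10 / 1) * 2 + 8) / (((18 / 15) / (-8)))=-560 / 3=-186.67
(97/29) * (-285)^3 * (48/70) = -10778232600/203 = -53094741.87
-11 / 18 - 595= -10721 / 18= -595.61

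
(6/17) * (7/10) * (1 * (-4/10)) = -42/425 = -0.10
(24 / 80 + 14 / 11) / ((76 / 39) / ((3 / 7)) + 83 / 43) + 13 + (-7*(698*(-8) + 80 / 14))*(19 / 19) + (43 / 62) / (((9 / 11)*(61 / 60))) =794337702577609 / 20335265610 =39062.08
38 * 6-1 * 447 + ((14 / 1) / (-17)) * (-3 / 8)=-14871 / 68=-218.69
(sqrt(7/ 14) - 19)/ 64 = -19/ 64 + sqrt(2)/ 128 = -0.29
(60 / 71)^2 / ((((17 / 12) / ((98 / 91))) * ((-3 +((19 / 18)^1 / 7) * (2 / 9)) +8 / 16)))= -685843200 / 3116028617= -0.22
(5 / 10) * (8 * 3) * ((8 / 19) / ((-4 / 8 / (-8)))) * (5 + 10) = 23040 / 19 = 1212.63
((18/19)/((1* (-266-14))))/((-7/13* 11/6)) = 351/102410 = 0.00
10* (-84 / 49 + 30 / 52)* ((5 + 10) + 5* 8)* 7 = -56925 / 13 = -4378.85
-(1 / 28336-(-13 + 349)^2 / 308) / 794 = 944221 / 2045344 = 0.46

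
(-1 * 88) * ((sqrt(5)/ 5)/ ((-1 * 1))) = 88 * sqrt(5)/ 5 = 39.35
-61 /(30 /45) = -183 /2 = -91.50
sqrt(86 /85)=1.01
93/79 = 1.18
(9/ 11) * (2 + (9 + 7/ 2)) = 11.86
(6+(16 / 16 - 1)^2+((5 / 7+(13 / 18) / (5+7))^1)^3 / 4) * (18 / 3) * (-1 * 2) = -84565316683 / 1152216576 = -73.39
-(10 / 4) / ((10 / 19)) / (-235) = 19 / 940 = 0.02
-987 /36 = -329 /12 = -27.42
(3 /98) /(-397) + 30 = 1167177 /38906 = 30.00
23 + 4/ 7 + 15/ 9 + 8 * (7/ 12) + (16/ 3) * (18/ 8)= 880/ 21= 41.90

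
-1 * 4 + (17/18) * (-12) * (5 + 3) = -284/3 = -94.67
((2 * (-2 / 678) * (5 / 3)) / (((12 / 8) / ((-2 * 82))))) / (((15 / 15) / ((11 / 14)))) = 18040 / 21357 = 0.84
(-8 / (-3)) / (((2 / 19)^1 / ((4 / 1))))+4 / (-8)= 605 / 6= 100.83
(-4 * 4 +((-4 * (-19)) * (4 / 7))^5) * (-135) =-350510991675120 / 16807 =-20855059896.18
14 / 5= 2.80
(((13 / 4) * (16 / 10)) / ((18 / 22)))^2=81796 / 2025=40.39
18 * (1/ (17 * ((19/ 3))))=54/ 323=0.17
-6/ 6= -1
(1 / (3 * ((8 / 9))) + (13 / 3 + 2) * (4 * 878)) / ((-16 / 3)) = -4170.57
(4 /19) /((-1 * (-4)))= 1 /19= 0.05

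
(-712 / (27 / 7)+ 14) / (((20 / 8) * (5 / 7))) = -64484 / 675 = -95.53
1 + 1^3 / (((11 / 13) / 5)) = 76 / 11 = 6.91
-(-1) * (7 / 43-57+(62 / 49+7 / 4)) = -453611 / 8428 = -53.82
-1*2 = -2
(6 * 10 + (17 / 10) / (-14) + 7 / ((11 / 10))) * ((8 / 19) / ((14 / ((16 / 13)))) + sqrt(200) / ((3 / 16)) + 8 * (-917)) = -5881457502 / 12103 + 816104 * sqrt(2) / 231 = -480954.08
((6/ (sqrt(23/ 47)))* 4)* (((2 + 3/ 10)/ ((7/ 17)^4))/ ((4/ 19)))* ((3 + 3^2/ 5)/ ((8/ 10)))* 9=257077638* sqrt(1081)/ 12005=704068.61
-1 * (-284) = 284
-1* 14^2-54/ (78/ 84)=-3304/ 13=-254.15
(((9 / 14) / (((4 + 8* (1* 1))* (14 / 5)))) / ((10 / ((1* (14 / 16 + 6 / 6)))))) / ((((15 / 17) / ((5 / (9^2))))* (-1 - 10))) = -85 / 3725568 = -0.00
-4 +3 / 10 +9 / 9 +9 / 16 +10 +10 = 1429 / 80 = 17.86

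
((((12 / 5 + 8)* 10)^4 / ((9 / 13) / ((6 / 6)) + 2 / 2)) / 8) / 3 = 95051008 / 33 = 2880333.58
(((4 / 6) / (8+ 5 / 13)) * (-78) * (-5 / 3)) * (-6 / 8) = -845 / 109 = -7.75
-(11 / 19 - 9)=160 / 19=8.42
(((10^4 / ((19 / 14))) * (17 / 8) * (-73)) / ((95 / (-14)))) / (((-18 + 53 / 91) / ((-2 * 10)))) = 22134476000 / 114437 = 193420.62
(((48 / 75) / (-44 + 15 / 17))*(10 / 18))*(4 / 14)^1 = -544 / 230895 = -0.00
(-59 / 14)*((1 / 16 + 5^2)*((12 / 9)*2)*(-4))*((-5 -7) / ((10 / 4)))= -189272 / 35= -5407.77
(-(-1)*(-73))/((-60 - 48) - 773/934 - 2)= 68182/103513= 0.66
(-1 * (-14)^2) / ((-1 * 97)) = 196 / 97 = 2.02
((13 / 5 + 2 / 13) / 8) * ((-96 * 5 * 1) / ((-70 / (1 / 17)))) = 1074 / 7735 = 0.14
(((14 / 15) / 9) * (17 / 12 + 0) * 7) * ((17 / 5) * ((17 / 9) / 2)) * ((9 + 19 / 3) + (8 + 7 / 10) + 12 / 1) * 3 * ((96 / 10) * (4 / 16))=260236697 / 303750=856.75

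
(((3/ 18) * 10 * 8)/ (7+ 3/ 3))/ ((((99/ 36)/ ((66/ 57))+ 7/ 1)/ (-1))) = -8/ 45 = -0.18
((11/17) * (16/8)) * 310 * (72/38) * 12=2946240/323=9121.49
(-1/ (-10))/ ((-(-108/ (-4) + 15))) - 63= -63.00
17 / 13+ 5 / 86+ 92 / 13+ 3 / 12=19437 / 2236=8.69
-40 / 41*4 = -160 / 41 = -3.90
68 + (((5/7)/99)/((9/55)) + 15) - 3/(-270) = 470923/5670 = 83.06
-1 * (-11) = 11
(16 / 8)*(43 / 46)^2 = 1849 / 1058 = 1.75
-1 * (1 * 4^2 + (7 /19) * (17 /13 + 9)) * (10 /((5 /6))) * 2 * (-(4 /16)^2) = 7335 /247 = 29.70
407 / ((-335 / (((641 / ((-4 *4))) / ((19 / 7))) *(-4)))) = -1826209 / 25460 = -71.73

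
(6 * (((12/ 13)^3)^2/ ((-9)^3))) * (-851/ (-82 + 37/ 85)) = -0.05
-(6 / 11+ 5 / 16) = -151 / 176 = -0.86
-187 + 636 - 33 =416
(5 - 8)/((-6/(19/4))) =19/8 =2.38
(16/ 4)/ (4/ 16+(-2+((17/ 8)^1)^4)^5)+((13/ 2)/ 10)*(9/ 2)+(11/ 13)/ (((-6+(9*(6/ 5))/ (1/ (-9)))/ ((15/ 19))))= 3007464136999208593109647851811/ 1030472633515278113272862922120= 2.92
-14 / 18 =-7 / 9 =-0.78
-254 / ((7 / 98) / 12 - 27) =42672 / 4535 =9.41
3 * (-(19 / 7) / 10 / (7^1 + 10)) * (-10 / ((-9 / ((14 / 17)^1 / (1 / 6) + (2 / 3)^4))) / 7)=-134444 / 3441123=-0.04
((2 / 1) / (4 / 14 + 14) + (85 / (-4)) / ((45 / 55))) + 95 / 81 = -24.66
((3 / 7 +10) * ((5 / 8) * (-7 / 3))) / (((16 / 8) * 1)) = -7.60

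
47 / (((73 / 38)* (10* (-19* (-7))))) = 47 / 2555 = 0.02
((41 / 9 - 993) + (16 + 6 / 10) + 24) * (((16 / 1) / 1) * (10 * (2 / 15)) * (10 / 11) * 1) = -5459584 / 297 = -18382.44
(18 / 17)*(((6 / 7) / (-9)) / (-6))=0.02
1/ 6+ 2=13/ 6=2.17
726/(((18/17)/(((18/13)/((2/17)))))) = 104907/13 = 8069.77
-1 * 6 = -6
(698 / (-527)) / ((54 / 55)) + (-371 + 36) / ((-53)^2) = -58685470 / 39969261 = -1.47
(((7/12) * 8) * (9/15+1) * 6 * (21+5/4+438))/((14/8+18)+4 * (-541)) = -412384/42885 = -9.62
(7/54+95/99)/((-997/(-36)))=0.04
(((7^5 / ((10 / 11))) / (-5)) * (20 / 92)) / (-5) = 184877 / 1150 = 160.76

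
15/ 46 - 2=-77/ 46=-1.67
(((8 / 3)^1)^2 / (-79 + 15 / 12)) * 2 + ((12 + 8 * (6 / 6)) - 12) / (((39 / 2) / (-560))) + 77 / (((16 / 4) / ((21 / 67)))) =-223.89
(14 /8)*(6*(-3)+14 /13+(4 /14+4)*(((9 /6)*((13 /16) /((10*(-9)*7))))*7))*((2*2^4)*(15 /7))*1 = -741735 /364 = -2037.73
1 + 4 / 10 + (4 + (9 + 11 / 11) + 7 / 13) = 1036 / 65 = 15.94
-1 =-1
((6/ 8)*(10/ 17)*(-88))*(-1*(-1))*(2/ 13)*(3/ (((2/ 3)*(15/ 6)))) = -10.75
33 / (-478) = -33 / 478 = -0.07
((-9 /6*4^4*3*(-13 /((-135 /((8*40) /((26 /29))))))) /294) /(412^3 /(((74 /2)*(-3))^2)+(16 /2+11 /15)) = -406538240 /17160322193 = -0.02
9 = 9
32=32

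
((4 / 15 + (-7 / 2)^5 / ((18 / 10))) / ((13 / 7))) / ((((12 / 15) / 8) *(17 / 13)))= -2938537 / 2448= -1200.38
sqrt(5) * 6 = 6 * sqrt(5) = 13.42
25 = 25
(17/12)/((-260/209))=-3553/3120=-1.14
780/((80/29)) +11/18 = 10201/36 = 283.36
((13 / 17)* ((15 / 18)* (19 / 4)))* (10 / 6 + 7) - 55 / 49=753035 / 29988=25.11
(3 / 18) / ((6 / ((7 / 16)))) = 7 / 576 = 0.01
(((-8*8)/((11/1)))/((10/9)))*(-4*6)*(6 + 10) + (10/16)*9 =887211/440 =2016.39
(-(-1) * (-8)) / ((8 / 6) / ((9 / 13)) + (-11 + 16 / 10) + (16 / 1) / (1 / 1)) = -1080 / 1151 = -0.94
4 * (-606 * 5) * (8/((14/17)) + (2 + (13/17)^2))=-301557720/2023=-149064.62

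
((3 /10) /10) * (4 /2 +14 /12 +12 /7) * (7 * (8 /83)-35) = -16687 /3320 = -5.03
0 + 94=94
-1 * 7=-7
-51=-51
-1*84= -84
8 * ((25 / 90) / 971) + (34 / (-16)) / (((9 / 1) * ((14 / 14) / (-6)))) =49601 / 34956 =1.42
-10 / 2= -5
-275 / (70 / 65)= -3575 / 14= -255.36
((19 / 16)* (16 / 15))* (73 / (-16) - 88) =-28139 / 240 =-117.25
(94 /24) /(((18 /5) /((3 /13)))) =235 /936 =0.25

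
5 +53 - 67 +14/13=-103/13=-7.92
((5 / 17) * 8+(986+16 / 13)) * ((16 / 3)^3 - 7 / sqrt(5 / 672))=895787008 / 5967 - 6123544 * sqrt(210) / 1105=69817.10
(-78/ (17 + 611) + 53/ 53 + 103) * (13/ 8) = 424021/ 2512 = 168.80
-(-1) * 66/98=33/49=0.67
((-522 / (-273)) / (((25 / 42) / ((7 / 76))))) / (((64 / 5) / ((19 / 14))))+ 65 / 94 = 282667 / 391040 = 0.72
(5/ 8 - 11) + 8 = -19/ 8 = -2.38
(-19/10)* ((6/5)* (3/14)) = -171/350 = -0.49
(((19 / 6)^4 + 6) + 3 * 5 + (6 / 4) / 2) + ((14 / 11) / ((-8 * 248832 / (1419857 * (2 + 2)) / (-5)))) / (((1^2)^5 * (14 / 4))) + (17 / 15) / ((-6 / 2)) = 869838857 / 6842880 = 127.12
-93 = -93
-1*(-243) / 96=81 / 32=2.53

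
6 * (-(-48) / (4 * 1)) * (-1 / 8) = -9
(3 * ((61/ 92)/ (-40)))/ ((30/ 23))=-61/ 1600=-0.04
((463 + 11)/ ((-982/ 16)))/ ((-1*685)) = 3792/ 336335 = 0.01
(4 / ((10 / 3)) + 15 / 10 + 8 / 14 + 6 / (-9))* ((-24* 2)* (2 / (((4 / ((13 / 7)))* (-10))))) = 11.61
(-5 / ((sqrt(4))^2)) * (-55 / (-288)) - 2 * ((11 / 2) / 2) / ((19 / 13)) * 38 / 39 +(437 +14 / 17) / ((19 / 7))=58567175 / 372096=157.40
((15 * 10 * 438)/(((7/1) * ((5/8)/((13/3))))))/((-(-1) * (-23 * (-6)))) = 471.55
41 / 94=0.44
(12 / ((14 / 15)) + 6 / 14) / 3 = 31 / 7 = 4.43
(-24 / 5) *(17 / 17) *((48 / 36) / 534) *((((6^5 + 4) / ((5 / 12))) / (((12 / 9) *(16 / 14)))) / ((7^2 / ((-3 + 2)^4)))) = -9336 / 3115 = -3.00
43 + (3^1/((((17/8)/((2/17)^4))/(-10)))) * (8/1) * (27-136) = 64402331/1419857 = 45.36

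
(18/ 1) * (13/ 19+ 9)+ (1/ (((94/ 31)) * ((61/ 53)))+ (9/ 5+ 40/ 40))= 96636369/ 544730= 177.40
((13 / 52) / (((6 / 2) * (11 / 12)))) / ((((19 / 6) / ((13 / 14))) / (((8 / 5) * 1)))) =312 / 7315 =0.04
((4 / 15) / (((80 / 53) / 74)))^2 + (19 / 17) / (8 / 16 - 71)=3072286279 / 17977500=170.90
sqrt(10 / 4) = sqrt(10) / 2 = 1.58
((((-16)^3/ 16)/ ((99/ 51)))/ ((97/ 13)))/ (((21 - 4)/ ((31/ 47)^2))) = -3198208/ 7071009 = -0.45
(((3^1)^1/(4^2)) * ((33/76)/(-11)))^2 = 81/1478656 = 0.00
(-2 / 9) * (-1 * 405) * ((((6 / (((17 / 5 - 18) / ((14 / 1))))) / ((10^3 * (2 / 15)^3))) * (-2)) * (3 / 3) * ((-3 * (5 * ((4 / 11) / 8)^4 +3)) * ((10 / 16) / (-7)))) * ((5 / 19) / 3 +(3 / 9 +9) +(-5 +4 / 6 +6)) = 5059174980375 / 1299652288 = 3892.71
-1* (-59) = 59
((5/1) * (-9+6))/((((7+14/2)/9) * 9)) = -15/14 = -1.07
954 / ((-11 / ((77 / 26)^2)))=-257103 / 338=-760.66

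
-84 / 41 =-2.05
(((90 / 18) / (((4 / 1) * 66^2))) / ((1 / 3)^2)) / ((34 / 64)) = 10 / 2057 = 0.00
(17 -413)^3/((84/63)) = -46574352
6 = 6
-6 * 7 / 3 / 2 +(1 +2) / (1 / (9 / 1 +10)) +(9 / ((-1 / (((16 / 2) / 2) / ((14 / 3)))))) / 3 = 332 / 7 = 47.43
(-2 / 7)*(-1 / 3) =2 / 21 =0.10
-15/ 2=-7.50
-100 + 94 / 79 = -7806 / 79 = -98.81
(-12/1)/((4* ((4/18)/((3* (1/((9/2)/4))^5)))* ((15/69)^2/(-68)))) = 589365248/18225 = 32338.29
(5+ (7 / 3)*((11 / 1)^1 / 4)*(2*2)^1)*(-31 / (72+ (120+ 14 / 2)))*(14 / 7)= -9.55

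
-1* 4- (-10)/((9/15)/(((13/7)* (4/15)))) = 4.25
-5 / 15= -1 / 3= -0.33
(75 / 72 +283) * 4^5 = 872576 / 3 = 290858.67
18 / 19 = 0.95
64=64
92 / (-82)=-46 / 41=-1.12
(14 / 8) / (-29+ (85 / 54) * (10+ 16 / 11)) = -231 / 1448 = -0.16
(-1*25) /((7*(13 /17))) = -425 /91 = -4.67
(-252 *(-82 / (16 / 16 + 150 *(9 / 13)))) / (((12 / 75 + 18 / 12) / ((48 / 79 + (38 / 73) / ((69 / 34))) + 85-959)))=-1555562209437600 / 15005543689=-103665.83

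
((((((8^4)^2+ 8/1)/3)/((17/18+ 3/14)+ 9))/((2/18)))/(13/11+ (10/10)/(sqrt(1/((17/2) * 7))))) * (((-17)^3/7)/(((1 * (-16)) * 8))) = -308380544901/558080+ 260937384147 * sqrt(238)/1116160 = 3054028.82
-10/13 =-0.77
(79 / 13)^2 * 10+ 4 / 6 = 369.96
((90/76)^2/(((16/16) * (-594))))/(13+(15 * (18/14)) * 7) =-75/4701664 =-0.00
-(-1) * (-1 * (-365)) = 365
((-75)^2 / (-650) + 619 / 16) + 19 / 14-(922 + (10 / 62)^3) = -38630976057 / 43375696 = -890.61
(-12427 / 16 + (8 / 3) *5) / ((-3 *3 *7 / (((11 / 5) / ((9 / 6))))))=403051 / 22680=17.77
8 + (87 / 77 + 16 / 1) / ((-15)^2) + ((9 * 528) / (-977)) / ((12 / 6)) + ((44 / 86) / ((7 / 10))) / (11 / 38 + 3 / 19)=7.28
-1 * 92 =-92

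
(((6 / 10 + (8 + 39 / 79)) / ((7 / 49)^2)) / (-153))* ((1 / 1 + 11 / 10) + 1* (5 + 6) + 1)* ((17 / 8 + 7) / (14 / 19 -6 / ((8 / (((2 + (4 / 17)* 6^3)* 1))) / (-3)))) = -1434223189 / 457735875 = -3.13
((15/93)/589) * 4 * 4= 80/18259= 0.00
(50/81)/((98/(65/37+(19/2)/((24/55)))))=1044625/7048944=0.15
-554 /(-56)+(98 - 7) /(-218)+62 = 218143 /3052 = 71.48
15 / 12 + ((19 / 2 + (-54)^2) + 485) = 13647 / 4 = 3411.75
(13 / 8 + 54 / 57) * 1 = 391 / 152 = 2.57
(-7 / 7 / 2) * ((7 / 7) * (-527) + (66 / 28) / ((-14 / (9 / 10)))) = 1033217 / 3920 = 263.58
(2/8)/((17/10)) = 5/34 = 0.15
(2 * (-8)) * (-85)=1360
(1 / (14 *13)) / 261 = 1 / 47502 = 0.00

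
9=9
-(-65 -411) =476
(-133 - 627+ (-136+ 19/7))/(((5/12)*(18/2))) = -25012/105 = -238.21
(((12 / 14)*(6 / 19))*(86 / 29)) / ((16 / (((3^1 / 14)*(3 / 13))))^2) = 31347 / 4088296576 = 0.00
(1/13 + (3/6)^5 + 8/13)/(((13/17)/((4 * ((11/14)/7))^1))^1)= 8041/18928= 0.42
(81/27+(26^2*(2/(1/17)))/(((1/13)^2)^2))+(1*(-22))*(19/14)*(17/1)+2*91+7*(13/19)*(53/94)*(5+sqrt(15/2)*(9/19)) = 43407*sqrt(30)/67868+8206884328065/12502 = 656445718.43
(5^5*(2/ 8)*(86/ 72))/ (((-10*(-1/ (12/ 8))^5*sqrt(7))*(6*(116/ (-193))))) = -46681875*sqrt(7)/ 1662976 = -74.27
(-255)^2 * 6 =390150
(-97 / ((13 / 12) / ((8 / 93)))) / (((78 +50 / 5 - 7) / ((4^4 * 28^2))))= -19084.80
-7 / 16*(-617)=4319 / 16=269.94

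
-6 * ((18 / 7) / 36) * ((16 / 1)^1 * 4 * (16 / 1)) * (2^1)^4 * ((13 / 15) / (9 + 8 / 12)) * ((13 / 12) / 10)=-346112 / 5075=-68.20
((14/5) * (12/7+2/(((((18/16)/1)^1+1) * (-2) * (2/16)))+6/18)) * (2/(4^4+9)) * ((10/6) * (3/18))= -1226/121635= -0.01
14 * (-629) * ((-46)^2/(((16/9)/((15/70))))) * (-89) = 199894155.75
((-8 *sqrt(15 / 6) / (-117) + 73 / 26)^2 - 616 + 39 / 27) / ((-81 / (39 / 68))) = 2555255 / 594864 - 73 *sqrt(10) / 53703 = 4.29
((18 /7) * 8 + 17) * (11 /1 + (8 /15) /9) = 392659 /945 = 415.51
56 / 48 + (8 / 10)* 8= 227 / 30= 7.57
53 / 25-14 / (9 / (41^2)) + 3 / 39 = -7642124 / 2925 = -2612.69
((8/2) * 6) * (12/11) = 288/11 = 26.18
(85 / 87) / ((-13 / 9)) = -255 / 377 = -0.68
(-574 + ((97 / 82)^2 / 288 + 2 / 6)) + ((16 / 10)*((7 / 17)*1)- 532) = -181887380843 / 164603520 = -1105.00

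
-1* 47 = -47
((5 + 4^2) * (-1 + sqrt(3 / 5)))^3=-129654 / 5 + 166698 * sqrt(15) / 25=-106.06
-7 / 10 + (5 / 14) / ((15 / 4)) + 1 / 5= -0.40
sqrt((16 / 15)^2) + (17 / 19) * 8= 8.22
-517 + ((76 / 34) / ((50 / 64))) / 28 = -1537771 / 2975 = -516.90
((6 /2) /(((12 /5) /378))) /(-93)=-315 /62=-5.08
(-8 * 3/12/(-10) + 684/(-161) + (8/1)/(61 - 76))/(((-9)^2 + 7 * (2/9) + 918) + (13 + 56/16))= -13278/2947427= -0.00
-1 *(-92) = 92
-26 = -26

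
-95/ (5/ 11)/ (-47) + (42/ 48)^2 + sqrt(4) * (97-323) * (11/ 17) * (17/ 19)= -14657875/ 57152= -256.47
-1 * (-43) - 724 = -681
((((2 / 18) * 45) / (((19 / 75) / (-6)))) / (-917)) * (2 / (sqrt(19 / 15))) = 0.23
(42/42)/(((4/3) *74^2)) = 0.00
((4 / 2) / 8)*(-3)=-3 / 4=-0.75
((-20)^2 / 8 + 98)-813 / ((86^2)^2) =8095719955 / 54700816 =148.00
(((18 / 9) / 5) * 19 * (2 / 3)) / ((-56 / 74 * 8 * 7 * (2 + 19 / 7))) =-703 / 27720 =-0.03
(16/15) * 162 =864/5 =172.80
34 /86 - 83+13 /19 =-66929 /817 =-81.92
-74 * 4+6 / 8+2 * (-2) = -1197 / 4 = -299.25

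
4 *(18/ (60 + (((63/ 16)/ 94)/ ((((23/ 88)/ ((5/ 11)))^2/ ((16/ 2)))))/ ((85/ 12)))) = 2536026/ 2118395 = 1.20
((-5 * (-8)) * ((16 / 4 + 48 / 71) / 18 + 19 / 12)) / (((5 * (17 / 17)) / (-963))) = -1008154 / 71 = -14199.35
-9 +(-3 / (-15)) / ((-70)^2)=-220499 / 24500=-9.00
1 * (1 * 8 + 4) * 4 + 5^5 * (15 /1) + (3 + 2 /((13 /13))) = 46928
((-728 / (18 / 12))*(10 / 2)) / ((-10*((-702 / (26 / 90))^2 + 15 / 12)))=2912 / 70858815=0.00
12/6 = 2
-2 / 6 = -1 / 3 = -0.33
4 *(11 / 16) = 11 / 4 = 2.75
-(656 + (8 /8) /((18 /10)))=-5909 /9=-656.56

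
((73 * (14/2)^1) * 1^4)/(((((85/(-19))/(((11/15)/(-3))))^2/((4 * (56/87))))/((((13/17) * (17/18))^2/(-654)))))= -105622929412/33714358700625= -0.00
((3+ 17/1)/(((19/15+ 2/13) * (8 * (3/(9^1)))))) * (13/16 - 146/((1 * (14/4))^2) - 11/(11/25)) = -82797975/434336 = -190.63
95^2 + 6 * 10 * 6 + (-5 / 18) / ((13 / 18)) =9384.62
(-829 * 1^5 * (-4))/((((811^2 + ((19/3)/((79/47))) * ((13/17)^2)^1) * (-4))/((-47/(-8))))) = -2668692759/360395482960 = -0.01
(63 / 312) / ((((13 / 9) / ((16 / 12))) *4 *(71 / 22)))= 693 / 47996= 0.01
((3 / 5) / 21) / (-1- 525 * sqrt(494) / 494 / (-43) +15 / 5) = 1826812 / 118229965- 645 * sqrt(494) / 3377999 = 0.01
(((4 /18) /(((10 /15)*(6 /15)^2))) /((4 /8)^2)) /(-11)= -25 /33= -0.76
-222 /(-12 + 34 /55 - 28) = 2035 /361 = 5.64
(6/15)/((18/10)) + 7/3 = 23/9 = 2.56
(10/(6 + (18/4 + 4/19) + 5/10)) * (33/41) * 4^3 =133760/2911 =45.95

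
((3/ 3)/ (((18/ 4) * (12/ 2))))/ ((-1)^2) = 1/ 27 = 0.04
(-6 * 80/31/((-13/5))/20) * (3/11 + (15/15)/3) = 800/4433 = 0.18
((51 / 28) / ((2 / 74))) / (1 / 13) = 876.11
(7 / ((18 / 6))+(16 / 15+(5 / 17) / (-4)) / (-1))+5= 6467 / 1020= 6.34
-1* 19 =-19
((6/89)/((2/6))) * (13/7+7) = 1116/623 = 1.79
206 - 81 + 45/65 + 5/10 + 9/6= 1660/13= 127.69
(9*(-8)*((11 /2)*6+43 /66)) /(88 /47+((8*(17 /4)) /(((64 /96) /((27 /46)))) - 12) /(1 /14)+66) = -28810812 /3792745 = -7.60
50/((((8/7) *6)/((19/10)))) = 665/48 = 13.85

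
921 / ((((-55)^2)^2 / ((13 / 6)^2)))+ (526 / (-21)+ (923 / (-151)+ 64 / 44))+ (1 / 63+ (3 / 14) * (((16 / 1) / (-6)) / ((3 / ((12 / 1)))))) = -11133690409007 / 348199582500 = -31.98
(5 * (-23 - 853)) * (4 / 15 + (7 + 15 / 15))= -36208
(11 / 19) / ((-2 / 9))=-99 / 38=-2.61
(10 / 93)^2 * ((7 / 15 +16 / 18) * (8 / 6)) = 4880 / 233523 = 0.02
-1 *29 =-29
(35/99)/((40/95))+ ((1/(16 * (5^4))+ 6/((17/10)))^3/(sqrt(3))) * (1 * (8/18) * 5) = 665/792+ 216018360520204913 * sqrt(3)/6632550000000000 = 57.25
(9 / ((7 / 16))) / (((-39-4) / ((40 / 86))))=-2880 / 12943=-0.22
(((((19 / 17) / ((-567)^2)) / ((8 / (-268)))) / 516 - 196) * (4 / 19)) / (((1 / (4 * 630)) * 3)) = -22109595848180 / 637880103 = -34661.05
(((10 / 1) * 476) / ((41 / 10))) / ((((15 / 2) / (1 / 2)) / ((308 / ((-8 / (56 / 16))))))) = -1282820 / 123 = -10429.43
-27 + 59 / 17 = -400 / 17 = -23.53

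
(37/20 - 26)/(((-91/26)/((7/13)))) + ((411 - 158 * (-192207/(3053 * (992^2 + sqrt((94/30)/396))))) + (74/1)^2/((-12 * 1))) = -284970379327658038951499/6848958661369000499310 - 182212236 * sqrt(7755)/17561432465048719229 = -41.61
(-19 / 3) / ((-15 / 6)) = 38 / 15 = 2.53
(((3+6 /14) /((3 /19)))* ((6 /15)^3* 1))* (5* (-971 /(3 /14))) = -2361472 /75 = -31486.29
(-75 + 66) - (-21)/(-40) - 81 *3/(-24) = 3/5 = 0.60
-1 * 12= -12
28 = 28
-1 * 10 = -10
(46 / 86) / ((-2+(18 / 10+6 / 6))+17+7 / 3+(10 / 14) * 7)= 0.02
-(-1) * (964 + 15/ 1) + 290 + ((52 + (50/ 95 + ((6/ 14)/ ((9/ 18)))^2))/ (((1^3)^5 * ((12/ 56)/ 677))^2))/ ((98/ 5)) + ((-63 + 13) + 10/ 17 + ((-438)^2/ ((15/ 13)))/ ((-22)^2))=2337575985277268/ 86178015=27124969.00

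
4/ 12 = 0.33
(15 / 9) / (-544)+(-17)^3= -4913.00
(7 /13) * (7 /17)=49 /221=0.22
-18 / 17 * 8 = -144 / 17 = -8.47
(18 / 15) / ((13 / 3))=18 / 65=0.28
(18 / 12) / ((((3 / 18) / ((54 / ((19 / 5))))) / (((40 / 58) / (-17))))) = -48600 / 9367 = -5.19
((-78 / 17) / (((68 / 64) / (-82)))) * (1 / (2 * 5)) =51168 / 1445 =35.41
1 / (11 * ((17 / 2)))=0.01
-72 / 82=-36 / 41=-0.88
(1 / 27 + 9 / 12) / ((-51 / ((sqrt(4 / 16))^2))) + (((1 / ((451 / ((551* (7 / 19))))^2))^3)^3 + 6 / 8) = 576241540282454403965536945723787482678829232277711 / 772294168130647373825089585095413520220314131818896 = 0.75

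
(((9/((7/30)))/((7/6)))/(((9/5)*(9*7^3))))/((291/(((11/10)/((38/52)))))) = 2860/92925903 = 0.00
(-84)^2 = 7056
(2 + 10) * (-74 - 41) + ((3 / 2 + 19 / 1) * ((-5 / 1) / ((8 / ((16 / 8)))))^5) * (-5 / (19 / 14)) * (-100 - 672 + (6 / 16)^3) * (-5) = 888243.00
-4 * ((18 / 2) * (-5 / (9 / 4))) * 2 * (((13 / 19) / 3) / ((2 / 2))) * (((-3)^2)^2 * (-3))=-168480 / 19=-8867.37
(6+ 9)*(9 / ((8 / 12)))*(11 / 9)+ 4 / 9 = 4463 / 18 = 247.94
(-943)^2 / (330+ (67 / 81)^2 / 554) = 3232236929706 / 1199486509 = 2694.68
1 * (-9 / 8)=-9 / 8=-1.12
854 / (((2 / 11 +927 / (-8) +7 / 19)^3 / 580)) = -2315232891023360 / 7169295914945767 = -0.32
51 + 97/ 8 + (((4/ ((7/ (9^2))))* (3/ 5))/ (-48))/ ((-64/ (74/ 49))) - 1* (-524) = 128888677/ 219520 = 587.14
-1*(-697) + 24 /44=7673 /11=697.55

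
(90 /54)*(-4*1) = -20 /3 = -6.67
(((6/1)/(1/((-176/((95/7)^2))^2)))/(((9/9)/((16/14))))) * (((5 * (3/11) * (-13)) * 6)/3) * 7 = -25313992704/16290125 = -1553.95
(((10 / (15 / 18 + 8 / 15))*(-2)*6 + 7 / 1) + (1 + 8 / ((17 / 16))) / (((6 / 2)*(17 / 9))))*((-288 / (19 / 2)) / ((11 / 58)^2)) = 1820671723008 / 27240851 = 66836.08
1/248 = 0.00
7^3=343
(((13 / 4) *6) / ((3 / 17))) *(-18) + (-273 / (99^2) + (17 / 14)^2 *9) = -1265140717 / 640332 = -1975.76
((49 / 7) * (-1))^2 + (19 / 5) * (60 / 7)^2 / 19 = 3121 / 49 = 63.69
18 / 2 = 9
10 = 10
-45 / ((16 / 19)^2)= -16245 / 256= -63.46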